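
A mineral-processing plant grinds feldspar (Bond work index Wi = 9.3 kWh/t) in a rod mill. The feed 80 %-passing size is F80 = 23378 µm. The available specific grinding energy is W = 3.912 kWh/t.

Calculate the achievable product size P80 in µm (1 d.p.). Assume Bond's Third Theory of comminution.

P80 = 423.3 µm

W = 10 Wi / √P80 − 10 Wi / √F80
⇒ 1/√P80 = W/(10·Wi) + 1/√F80
  = 3.9120/(10·9.3) + 1/√23378 = 0.042065 + 0.006540 = 0.048605
P80 = (1/0.048605)² = 20.5741² = 423.29 µm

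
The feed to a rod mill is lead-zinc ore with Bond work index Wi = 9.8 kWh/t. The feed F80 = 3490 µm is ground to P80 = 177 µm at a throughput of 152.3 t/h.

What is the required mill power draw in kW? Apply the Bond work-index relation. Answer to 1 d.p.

P = 869.2 kW

Bond: W = 10·Wi·(1/√P80 − 1/√F80)
W = 10·9.8·(1/√177 − 1/√3490) = 10·9.8·(0.058237) = 5.7073 kWh/t
Mill draw = 5.7073 × 152.3 = 869.2 kW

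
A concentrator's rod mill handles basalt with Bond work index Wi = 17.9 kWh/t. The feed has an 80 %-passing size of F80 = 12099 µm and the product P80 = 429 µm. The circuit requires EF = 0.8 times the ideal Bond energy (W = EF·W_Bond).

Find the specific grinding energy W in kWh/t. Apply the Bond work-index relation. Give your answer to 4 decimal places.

Bond:  W = 10 Wi (1/√P − 1/√F)
1/√429 = 0.048280;  1/√12099 = 0.009091
W = 10·17.9·(0.048280 − 0.009091) = 7.0149 kWh/t
W_actual = 0.8 × 7.0149 = 5.6119 kWh/t

W = 5.6119 kWh/t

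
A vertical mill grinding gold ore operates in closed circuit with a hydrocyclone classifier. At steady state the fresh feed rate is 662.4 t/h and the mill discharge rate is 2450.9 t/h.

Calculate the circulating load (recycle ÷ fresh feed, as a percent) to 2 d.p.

Mill node: discharge = fresh + recycle.
R = M − F = 2450.9 − 662.4 = 1788.5 t/h
CL = 100·R/F = 100·1788.5/662.4 = 270.00 %

CL = 270.00 %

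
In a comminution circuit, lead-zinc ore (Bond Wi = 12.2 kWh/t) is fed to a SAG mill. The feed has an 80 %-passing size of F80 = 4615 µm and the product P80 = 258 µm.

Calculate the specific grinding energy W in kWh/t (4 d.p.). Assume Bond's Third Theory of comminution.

W = 5.7995 kWh/t

W = 10·Wi·(P80^(-½) − F80^(-½))
1/√258 = 0.062257;  1/√4615 = 0.014720
W = 10·12.2·(0.062257 − 0.014720) = 5.7995 kWh/t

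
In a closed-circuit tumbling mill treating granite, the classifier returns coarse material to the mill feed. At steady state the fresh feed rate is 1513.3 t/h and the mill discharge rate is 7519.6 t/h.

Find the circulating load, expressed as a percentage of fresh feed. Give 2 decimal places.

CL = 396.90 %

M = F + R at steady state, so:
R = M − F = 7519.6 − 1513.3 = 6006.3 t/h
CL = 100·R/F = 100·6006.3/1513.3 = 396.90 %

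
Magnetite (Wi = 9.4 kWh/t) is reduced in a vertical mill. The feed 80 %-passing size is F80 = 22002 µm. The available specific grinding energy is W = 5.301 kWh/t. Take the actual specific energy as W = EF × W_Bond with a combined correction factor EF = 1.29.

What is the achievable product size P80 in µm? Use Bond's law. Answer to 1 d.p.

W = 10 Wi / √P80 − 10 Wi / √F80
W_Bond = W / EF = 5.301 / 1.29 = 4.1093 kWh/t
⇒ 1/√P80 = W_Bond/(10·Wi) + 1/√F80
  = 4.1093/(10·9.4) + 1/√22002 = 0.043716 + 0.006742 = 0.050458
P80 = (1/0.050458)² = 19.8186² = 392.78 µm

P80 = 392.8 µm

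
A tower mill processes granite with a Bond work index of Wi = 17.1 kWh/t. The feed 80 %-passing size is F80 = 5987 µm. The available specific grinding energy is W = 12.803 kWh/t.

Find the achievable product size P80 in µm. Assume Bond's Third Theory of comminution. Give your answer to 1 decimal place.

W = 10·Wi·[P80^(−½) − F80^(−½)]
⇒ 1/√P80 = W/(10 Wi) + 1/√F80
  = 12.8030/(10·17.1) + 1/√5987 = 0.074871 + 0.012924 = 0.087795
P80 = (1/0.087795)² = 11.3901² = 129.74 µm

P80 = 129.7 µm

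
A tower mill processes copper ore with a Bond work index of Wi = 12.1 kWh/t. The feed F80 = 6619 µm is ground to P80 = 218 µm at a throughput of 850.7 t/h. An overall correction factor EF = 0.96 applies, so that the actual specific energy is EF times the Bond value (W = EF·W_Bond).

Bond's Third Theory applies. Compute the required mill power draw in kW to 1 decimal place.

Bond:  W = 10 Wi (1/√P − 1/√F)
W = 10·12.1·(1/√218 − 1/√6619) = 10·12.1·(0.055437) = 6.7079 kWh/t
W_actual = 0.96 × 6.7079 = 6.4396 kWh/t
Mill draw = 6.4396 × 850.7 = 5478.1 kW

P = 5478.1 kW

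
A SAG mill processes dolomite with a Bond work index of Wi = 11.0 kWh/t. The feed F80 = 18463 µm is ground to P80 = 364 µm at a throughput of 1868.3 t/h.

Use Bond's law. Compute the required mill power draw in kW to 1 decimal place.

W = 10·Wi·(P80^(-½) − F80^(-½))
W = 10·11.0·(1/√364 − 1/√18463) = 10·11.0·(0.045055) = 4.9560 kWh/t
P = W·T = 4.9560·1868.3 = 9259.3 kW

P = 9259.3 kW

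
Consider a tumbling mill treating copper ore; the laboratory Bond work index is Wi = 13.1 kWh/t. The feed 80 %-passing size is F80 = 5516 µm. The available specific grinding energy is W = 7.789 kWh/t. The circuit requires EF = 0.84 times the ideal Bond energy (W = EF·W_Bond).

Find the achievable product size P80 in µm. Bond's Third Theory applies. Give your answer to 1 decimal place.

P80 = 140.9 µm

W = 10·Wi·[P80^(−½) − F80^(−½)]
W_Bond = W / EF = 7.789 / 0.84 = 9.2726 kWh/t
P80^-0.5 = F80^-0.5 + W_Bond/(10 Wi)
  = 9.2726/(10·13.1) + 1/√5516 = 0.070783 + 0.013464 = 0.084248
P80 = (1/0.084248)² = 11.8697² = 140.89 µm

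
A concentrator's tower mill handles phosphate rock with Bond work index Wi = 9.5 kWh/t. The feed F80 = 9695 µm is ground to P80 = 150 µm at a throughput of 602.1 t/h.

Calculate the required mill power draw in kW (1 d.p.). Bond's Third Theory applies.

P = 4089.4 kW

W = 10·Wi·[P80^(−½) − F80^(−½)]
W = 10·9.5·(1/√150 − 1/√9695) = 10·9.5·(0.071494) = 6.7919 kWh/t
Power = W × throughput = 6.7919 kWh/t × 602.1 t/h = 4089.4 kW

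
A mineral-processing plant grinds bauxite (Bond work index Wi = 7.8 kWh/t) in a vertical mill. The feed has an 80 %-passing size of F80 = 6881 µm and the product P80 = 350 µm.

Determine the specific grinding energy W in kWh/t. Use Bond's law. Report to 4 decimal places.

W = 10 Wi (1/√P80 − 1/√F80)  [Bond]
1/√350 = 0.053452;  1/√6881 = 0.012055
W = 10·7.8·(0.053452 − 0.012055) = 3.2290 kWh/t

W = 3.2290 kWh/t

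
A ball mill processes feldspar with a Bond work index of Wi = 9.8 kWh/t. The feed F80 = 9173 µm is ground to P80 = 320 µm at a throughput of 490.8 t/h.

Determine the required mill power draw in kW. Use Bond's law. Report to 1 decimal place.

W = 10·Wi·(P80^(-½) − F80^(-½))
W = 10·9.8·(1/√320 − 1/√9173) = 10·9.8·(0.045461) = 4.4551 kWh/t
Power = W × throughput = 4.4551 kWh/t × 490.8 t/h = 2186.6 kW

P = 2186.6 kW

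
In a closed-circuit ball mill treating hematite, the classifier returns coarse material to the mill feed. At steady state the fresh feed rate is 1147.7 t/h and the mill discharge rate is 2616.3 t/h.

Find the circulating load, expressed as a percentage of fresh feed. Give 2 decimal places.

Mill node: discharge = fresh + recycle.
R = M − F = 2616.3 − 1147.7 = 1468.6 t/h
CL = 100·R/F = 100·1468.6/1147.7 = 127.96 %

CL = 127.96 %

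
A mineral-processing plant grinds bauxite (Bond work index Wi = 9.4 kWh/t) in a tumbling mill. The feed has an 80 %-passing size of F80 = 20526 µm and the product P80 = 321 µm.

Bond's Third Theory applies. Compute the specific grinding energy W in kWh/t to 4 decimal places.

W = 4.5905 kWh/t

Bond: W = 10·Wi·(1/√P80 − 1/√F80)
1/√321 = 0.055815;  1/√20526 = 0.006980
W = 10·9.4·(0.055815 − 0.006980) = 4.5905 kWh/t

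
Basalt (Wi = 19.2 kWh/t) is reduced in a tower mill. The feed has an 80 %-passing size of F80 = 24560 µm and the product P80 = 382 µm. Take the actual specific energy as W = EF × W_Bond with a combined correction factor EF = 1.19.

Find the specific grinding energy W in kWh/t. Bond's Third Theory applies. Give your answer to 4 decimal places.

W = 10·Wi·[P80^(−½) − F80^(−½)]
1/√382 = 0.051164;  1/√24560 = 0.006381
W = 10·19.2·(0.051164 − 0.006381) = 8.5984 kWh/t
With EF = 1.19: W = 8.5984·1.19 = 10.2321 kWh/t

W = 10.2321 kWh/t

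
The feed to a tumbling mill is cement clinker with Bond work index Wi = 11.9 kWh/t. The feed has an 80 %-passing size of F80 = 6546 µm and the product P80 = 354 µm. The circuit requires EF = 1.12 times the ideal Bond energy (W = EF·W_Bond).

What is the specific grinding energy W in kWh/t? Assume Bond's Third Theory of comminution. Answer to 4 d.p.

W = 10·Wi·[P80^(−½) − F80^(−½)]
1/√354 = 0.053149;  1/√6546 = 0.012360
W = 10·11.9·(0.053149 − 0.012360) = 4.8540 kWh/t
Corrected W = EF·W_Bond = 1.12·4.8540 = 5.4364 kWh/t

W = 5.4364 kWh/t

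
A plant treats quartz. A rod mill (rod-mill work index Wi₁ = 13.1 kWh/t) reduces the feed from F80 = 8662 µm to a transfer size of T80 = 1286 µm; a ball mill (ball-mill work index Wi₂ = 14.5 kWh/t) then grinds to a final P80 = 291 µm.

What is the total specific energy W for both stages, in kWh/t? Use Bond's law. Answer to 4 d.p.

Bond: W = 10·Wi·(1/√P80 − 1/√F80)
Stage 1 (8662→1286 µm, Wi₁=13.1): W₁ = 10·13.1·(0.027886 − 0.010745) = 2.2455 kWh/t
Stage 2 (1286→291 µm, Wi₂=14.5): W₂ = 10·14.5·(0.058621 − 0.027886) = 4.4566 kWh/t
W = W₁ + W₂ = 2.2455 + 4.4566 = 6.7021 kWh/t

W = 6.7021 kWh/t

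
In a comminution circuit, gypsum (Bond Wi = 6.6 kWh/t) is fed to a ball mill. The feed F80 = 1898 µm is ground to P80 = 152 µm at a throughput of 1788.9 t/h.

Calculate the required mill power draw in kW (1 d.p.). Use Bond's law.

P = 6866.5 kW

W = 10 Wi / √P80 − 10 Wi / √F80
W = 10·6.6·(1/√152 − 1/√1898) = 10·6.6·(0.058157) = 3.8384 kWh/t
Power = W × throughput = 3.8384 kWh/t × 1788.9 t/h = 6866.5 kW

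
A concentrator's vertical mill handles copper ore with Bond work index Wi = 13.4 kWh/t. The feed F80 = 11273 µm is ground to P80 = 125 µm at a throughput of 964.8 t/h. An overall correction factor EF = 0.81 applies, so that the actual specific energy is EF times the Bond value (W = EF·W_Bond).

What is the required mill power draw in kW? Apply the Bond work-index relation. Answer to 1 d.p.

P = 8380.1 kW

Bond: W = 10·Wi·(1/√P80 − 1/√F80)
W = 10·13.4·(1/√125 − 1/√11273) = 10·13.4·(0.080024) = 10.7232 kWh/t
W_actual = 0.81 × 10.7232 = 8.6858 kWh/t
Power = W × throughput = 8.6858 kWh/t × 964.8 t/h = 8380.1 kW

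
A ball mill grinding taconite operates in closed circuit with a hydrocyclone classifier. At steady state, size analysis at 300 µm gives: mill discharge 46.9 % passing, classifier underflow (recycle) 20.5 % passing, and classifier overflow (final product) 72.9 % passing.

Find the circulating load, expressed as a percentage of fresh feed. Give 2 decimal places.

CL = 98.48 %

Mass balance on the −300 µm fraction:
(1+r)·d = r·u + o ⇒ r = (o−d)/(d−u)
r = (72.9 − 46.9)/(46.9 − 20.5) = 26.0/26.4 = 0.9848
CL = 100·r = 98.48 %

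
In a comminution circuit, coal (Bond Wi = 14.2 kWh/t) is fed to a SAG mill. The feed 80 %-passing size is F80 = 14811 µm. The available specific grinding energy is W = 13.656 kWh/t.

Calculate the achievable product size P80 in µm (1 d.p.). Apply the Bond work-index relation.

P80 = 91.8 µm

W = 10 Wi / √P80 − 10 Wi / √F80
P80^(−½) = W/(10 Wi) + F80^(−½)
  = 13.6560/(10·14.2) + 1/√14811 = 0.096169 + 0.008217 = 0.104386
P80 = (1/0.104386)² = 9.5798² = 91.77 µm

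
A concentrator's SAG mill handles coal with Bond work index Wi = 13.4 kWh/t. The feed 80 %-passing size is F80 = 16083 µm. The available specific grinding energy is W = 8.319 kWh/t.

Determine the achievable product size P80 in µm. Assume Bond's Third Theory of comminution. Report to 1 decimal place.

P80 = 204.3 µm

W = 10 Wi (P80^-0.5 − F80^-0.5)
⇒ 1/√P80 = W/(10 Wi) + 1/√F80
  = 8.3190/(10·13.4) + 1/√16083 = 0.062082 + 0.007885 = 0.069967
P80 = (1/0.069967)² = 14.2924² = 204.27 µm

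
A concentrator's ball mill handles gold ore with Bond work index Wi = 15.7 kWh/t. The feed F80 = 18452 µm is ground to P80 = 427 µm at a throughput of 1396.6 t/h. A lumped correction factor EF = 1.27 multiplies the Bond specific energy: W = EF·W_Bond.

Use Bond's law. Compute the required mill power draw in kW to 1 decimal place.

Bond: W = 10·Wi·(1/√P80 − 1/√F80)
W = 10·15.7·(1/√427 − 1/√18452) = 10·15.7·(0.041032) = 6.4420 kWh/t
With EF = 1.27: W = 6.4420·1.27 = 8.1813 kWh/t
P = W·T = 8.1813·1396.6 = 11426.0 kW

P = 11426.0 kW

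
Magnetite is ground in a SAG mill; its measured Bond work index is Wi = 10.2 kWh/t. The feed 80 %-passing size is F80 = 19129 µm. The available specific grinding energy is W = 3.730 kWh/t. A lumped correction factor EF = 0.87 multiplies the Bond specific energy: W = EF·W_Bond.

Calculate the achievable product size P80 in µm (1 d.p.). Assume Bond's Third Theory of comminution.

P80 = 412.1 µm

Bond: W = 10·Wi·(1/√P80 − 1/√F80)
W_Bond = W / EF = 3.730 / 0.87 = 4.2874 kWh/t
⇒ 1/√P80 = W_Bond/(10·Wi) + 1/√F80
  = 4.2874/(10·10.2) + 1/√19129 = 0.042033 + 0.007230 = 0.049263
P80 = (1/0.049263)² = 20.2991² = 412.06 µm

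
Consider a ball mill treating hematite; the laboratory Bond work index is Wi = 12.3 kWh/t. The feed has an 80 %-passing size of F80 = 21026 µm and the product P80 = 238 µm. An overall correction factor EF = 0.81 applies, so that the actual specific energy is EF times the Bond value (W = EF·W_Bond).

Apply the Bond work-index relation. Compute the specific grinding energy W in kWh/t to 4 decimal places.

W = 5.7710 kWh/t

W_Bond = 10·Wi·(1/√P₈₀ − 1/√F₈₀)
1/√238 = 0.064820;  1/√21026 = 0.006896
W = 10·12.3·(0.064820 − 0.006896) = 7.1247 kWh/t
W_actual = 0.81 × 7.1247 = 5.7710 kWh/t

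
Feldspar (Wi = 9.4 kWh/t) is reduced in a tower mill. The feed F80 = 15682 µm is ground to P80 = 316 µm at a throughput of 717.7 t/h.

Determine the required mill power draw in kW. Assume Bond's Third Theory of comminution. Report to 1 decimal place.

W = 10 Wi (1/√P80 − 1/√F80)  [Bond]
W = 10·9.4·(1/√316 − 1/√15682) = 10·9.4·(0.048269) = 4.5373 kWh/t
P = W·T = 4.5373·717.7 = 3256.4 kW

P = 3256.4 kW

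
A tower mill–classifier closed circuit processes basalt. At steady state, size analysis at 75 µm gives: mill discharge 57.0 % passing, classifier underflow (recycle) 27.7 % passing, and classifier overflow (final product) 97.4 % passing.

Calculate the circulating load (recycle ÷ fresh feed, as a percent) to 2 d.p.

Let r = R/F. Size balance at 75 µm:
(1+r)·d = r·u + o ⇒ r = (o−d)/(d−u)
r = (97.4 − 57.0)/(57.0 − 27.7) = 40.4/29.3 = 1.3788
CL = 100·r = 137.88 %

CL = 137.88 %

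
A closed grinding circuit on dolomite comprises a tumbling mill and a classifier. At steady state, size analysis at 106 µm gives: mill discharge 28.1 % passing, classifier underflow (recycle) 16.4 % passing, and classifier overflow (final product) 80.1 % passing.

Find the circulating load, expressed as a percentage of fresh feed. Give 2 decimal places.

Mass balance on the −106 µm fraction:
(1+r)·d = r·u + o ⇒ r = (o−d)/(d−u)
r = (80.1 − 28.1)/(28.1 − 16.4) = 52.0/11.7 = 4.4444
CL = 100·r = 444.44 %

CL = 444.44 %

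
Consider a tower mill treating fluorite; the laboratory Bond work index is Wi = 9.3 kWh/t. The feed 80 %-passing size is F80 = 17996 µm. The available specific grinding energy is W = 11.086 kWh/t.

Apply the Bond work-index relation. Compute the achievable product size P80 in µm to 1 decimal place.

P80 = 62.3 µm

W_Bond = 10·Wi·(1/√P₈₀ − 1/√F₈₀)
P80^-0.5 = F80^-0.5 + W/(10 Wi)
  = 11.0860/(10·9.3) + 1/√17996 = 0.119204 + 0.007454 = 0.126659
P80 = (1/0.126659)² = 7.8952² = 62.33 µm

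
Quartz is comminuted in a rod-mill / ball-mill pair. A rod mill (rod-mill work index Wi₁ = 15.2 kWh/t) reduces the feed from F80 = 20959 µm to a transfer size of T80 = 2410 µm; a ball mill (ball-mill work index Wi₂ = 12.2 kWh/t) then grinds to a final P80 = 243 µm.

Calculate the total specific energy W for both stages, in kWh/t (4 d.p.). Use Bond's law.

W_Bond = 10·Wi·(1/√P₈₀ − 1/√F₈₀)
Stage 1 (20959→2410 µm, Wi₁=15.2): W₁ = 10·15.2·(0.020370 − 0.006907) = 2.0463 kWh/t
Stage 2 (2410→243 µm, Wi₂=12.2): W₂ = 10·12.2·(0.064150 − 0.020370) = 5.3412 kWh/t
W = W₁ + W₂ = 2.0463 + 5.3412 = 7.3875 kWh/t

W = 7.3875 kWh/t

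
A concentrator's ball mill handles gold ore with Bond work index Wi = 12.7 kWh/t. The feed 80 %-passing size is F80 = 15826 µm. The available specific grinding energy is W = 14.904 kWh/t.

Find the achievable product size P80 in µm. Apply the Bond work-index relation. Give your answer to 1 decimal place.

W_Bond = 10·Wi·(1/√P₈₀ − 1/√F₈₀)
⇒ 1/√P80 = W/(10 Wi) + 1/√F80
  = 14.9040/(10·12.7) + 1/√15826 = 0.117354 + 0.007949 = 0.125303
P80 = (1/0.125303)² = 7.9806² = 63.69 µm

P80 = 63.7 µm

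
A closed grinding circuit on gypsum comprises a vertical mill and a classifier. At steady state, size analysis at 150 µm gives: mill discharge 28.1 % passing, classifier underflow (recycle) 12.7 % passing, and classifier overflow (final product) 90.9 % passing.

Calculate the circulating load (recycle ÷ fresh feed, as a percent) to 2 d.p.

Balance %-passing 150 µm (r = R/F):
(1+r)d = ru + o → r = (o−d)/(d−u)
r = (90.9 − 28.1)/(28.1 − 12.7) = 62.8/15.4 = 4.0779
CL = 100·r = 407.79 %

CL = 407.79 %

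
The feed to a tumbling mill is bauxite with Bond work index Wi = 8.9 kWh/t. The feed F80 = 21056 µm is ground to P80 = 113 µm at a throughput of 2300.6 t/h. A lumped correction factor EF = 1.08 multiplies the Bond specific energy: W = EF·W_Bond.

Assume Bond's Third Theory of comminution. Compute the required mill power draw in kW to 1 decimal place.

W = 10·Wi·(P80^(-½) − F80^(-½))
W = 10·8.9·(1/√113 − 1/√21056) = 10·8.9·(0.087181) = 7.7591 kWh/t
Apply correction: 7.7591 × 1.08 = 8.3798 kWh/t
P_mill = W·ṁ = 8.3798·2300.6 = 19278.6 kW

P = 19278.6 kW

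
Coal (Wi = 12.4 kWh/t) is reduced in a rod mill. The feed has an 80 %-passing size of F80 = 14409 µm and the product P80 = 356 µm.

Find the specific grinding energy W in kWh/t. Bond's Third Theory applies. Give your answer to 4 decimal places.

W = 5.5390 kWh/t

W = 10·Wi·(P80^(-½) − F80^(-½))
1/√356 = 0.053000;  1/√14409 = 0.008331
W = 10·12.4·(0.053000 − 0.008331) = 5.5390 kWh/t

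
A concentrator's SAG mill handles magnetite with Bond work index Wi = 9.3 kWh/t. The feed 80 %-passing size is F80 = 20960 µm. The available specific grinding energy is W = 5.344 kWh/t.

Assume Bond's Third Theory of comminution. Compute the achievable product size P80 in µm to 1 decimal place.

W = 10·Wi·[P80^(−½) − F80^(−½)]
1/√P80 = 1/√F80 + W/(10·Wi)
  = 5.3440/(10·9.3) + 1/√20960 = 0.057462 + 0.006907 = 0.064370
P80 = (1/0.064370)² = 15.5353² = 241.35 µm

P80 = 241.3 µm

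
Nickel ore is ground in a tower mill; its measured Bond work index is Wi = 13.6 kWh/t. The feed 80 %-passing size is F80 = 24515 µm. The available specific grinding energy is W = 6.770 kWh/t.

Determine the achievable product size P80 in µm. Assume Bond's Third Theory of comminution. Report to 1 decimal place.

P80 = 317.0 µm

W = 10 Wi / √P80 − 10 Wi / √F80
1/√P80 = 1/√F80 + W/(10·Wi)
  = 6.7700/(10·13.6) + 1/√24515 = 0.049779 + 0.006387 = 0.056166
P80 = (1/0.056166)² = 17.8043² = 316.99 µm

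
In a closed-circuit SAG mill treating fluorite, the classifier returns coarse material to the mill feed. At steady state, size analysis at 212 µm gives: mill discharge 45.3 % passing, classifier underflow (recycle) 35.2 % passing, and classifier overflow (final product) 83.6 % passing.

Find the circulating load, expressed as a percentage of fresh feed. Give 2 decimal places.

CL = 379.21 %

Balance %-passing 212 µm (r = R/F):
(1+r)·d = r·u + o ⇒ r = (o−d)/(d−u)
r = (83.6 − 45.3)/(45.3 − 35.2) = 38.3/10.1 = 3.7921
CL = 100·r = 379.21 %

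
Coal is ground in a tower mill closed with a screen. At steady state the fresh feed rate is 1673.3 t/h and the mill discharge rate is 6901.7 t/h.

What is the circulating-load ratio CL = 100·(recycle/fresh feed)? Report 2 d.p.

Steady state: M = F + R.
R = M − F = 6901.7 − 1673.3 = 5228.4 t/h
CL = 100·R/F = 100·5228.4/1673.3 = 312.46 %

CL = 312.46 %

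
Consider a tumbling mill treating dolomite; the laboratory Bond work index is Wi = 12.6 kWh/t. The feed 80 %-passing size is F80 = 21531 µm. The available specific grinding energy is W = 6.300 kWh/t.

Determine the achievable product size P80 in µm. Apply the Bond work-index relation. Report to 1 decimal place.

W_Bond = 10·Wi·(1/√P₈₀ − 1/√F₈₀)
P80^-0.5 = F80^-0.5 + W/(10 Wi)
  = 6.3000/(10·12.6) + 1/√21531 = 0.050000 + 0.006815 = 0.056815
P80 = (1/0.056815)² = 17.6010² = 309.79 µm

P80 = 309.8 µm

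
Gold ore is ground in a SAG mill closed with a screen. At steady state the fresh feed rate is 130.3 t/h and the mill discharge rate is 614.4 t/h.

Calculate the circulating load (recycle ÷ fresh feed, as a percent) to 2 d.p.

CL = 371.53 %

M = F + R at steady state, so:
R = M − F = 614.4 − 130.3 = 484.1 t/h
CL = 100·R/F = 100·484.1/130.3 = 371.53 %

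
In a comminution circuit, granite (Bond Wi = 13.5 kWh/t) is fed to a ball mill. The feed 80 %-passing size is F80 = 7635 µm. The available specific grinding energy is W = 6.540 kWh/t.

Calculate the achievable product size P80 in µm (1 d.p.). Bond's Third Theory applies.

W = 10 Wi (P80^-0.5 − F80^-0.5)
P80^(−½) = W/(10 Wi) + F80^(−½)
  = 6.5400/(10·13.5) + 1/√7635 = 0.048444 + 0.011444 = 0.059889
P80 = (1/0.059889)² = 16.6976² = 278.81 µm

P80 = 278.8 µm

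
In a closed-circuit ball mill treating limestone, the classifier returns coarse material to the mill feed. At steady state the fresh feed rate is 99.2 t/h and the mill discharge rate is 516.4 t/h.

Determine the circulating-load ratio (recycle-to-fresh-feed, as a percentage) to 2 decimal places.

Mill node: discharge = fresh + recycle.
R = M − F = 516.4 − 99.2 = 417.2 t/h
CL = 100·R/F = 100·417.2/99.2 = 420.56 %

CL = 420.56 %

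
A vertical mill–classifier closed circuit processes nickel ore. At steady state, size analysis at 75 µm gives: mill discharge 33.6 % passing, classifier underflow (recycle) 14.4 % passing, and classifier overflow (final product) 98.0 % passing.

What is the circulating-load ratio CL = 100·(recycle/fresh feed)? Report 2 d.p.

Two-product formula at 75 µm:
(1+r)d = ru + o → r = (o−d)/(d−u)
r = (98.0 − 33.6)/(33.6 − 14.4) = 64.4/19.2 = 3.3542
CL = 100·r = 335.42 %

CL = 335.42 %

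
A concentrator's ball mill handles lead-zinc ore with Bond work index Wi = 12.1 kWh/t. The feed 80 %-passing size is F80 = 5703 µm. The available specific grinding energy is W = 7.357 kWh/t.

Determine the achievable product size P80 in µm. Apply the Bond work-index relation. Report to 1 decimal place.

P80 = 182.4 µm

W = 10 Wi (P80^-0.5 − F80^-0.5)
⇒ 1/√P80 = W/(10 Wi) + 1/√F80
  = 7.3570/(10·12.1) + 1/√5703 = 0.060802 + 0.013242 = 0.074043
P80 = (1/0.074043)² = 13.5056² = 182.40 µm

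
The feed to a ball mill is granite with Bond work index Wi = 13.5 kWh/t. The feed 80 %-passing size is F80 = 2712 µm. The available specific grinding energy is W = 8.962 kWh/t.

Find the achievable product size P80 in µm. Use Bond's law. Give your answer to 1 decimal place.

P80 = 136.5 µm

W = 10 Wi (P80^-0.5 − F80^-0.5)
⇒ 1/√P80 = W/(10 Wi) + 1/√F80
  = 8.9620/(10·13.5) + 1/√2712 = 0.066385 + 0.019202 = 0.085588
P80 = (1/0.085588)² = 11.6839² = 136.51 µm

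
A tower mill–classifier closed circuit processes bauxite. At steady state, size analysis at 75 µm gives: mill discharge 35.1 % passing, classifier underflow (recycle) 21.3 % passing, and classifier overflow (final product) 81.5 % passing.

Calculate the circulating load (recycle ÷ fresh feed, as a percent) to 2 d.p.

Mass balance on the −75 µm fraction:
d + r·d = r·u + o → r(d−u) = o−d
r = (81.5 − 35.1)/(35.1 − 21.3) = 46.4/13.8 = 3.3623
CL = 100·r = 336.23 %

CL = 336.23 %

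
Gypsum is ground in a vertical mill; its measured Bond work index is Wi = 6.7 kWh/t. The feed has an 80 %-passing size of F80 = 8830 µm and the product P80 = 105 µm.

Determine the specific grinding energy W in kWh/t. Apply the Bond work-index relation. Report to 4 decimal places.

W = 10 Wi (P80^-0.5 − F80^-0.5)
1/√105 = 0.097590;  1/√8830 = 0.010642
W = 10·6.7·(0.097590 − 0.010642) = 5.8255 kWh/t

W = 5.8255 kWh/t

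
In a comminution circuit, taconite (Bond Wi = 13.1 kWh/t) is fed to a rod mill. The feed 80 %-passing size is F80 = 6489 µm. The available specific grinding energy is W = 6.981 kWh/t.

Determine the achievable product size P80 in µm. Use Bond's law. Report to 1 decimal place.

P80 = 231.6 µm

Bond:  W = 10 Wi (1/√P − 1/√F)
P80^(−½) = W/(10 Wi) + F80^(−½)
  = 6.9810/(10·13.1) + 1/√6489 = 0.053290 + 0.012414 = 0.065704
P80 = (1/0.065704)² = 15.2198² = 231.64 µm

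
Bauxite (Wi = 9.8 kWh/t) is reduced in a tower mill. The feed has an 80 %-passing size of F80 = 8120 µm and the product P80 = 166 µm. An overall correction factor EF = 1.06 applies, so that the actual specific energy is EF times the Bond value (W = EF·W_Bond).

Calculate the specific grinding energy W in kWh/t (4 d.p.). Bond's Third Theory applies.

W = 10 Wi (1/√P80 − 1/√F80)  [Bond]
1/√166 = 0.077615;  1/√8120 = 0.011097
W = 10·9.8·(0.077615 − 0.011097) = 6.5187 kWh/t
Apply correction: 6.5187 × 1.06 = 6.9099 kWh/t

W = 6.9099 kWh/t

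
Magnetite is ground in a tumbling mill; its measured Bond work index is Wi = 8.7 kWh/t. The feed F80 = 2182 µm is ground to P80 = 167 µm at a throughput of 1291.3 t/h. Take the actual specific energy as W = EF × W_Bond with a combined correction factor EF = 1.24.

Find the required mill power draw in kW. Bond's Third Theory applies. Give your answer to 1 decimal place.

W = 10·Wi·[P80^(−½) − F80^(−½)]
W = 10·8.7·(1/√167 − 1/√2182) = 10·8.7·(0.055974) = 4.8698 kWh/t
Apply correction: 4.8698 × 1.24 = 6.0385 kWh/t
Power = W × throughput = 6.0385 kWh/t × 1291.3 t/h = 7797.6 kW

P = 7797.6 kW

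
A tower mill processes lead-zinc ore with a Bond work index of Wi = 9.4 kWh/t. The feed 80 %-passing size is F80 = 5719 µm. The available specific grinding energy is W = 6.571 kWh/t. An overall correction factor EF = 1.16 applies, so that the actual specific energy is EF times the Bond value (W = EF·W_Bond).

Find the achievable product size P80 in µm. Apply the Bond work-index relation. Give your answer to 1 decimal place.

W_Bond = 10·Wi·(1/√P₈₀ − 1/√F₈₀)
W_Bond = W / EF = 6.571 / 1.16 = 5.6647 kWh/t
1/√P80 = 1/√F80 + W_Bond/(10·Wi)
  = 5.6647/(10·9.4) + 1/√5719 = 0.060262 + 0.013223 = 0.073486
P80 = (1/0.073486)² = 13.6081² = 185.18 µm

P80 = 185.2 µm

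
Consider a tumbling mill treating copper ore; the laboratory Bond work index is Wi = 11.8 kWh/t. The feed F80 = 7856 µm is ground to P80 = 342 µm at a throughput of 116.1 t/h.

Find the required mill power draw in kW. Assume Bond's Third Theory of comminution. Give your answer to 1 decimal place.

W = 10·Wi·(P80^(-½) − F80^(-½))
W = 10·11.8·(1/√342 − 1/√7856) = 10·11.8·(0.042791) = 5.0494 kWh/t
Power = W × throughput = 5.0494 kWh/t × 116.1 t/h = 586.2 kW

P = 586.2 kW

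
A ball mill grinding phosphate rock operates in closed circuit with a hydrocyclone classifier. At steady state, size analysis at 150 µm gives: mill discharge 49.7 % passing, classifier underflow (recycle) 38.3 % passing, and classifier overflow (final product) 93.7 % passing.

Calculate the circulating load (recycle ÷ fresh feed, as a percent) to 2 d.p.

Two-product formula at 150 µm:
Fd + Rd = Ru + Fo ⇒ R/F = (o−d)/(d−u)
r = (93.7 − 49.7)/(49.7 − 38.3) = 44.0/11.4 = 3.8596
CL = 100·r = 385.96 %

CL = 385.96 %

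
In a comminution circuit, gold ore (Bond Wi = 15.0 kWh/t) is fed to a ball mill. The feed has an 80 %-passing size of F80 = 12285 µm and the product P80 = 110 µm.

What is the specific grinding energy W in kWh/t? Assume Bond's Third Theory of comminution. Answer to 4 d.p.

W = 10·Wi·[P80^(−½) − F80^(−½)]
1/√110 = 0.095346;  1/√12285 = 0.009022
W = 10·15.0·(0.095346 − 0.009022) = 12.9486 kWh/t

W = 12.9486 kWh/t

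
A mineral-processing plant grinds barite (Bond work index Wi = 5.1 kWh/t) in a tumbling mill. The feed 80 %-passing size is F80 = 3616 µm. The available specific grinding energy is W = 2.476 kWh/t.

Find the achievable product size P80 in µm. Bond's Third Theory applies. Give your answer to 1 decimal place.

P80 = 235.4 µm

W = 10·Wi·[P80^(−½) − F80^(−½)]
1/√P80 = 1/√F80 + W/(10·Wi)
  = 2.4760/(10·5.1) + 1/√3616 = 0.048549 + 0.016630 = 0.065179
P80 = (1/0.065179)² = 15.3424² = 235.39 µm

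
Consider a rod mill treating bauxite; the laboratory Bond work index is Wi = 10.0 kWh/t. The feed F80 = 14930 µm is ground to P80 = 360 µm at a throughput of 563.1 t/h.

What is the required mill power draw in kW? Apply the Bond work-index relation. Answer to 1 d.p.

P = 2507.0 kW

W_Bond = 10·Wi·(1/√P₈₀ − 1/√F₈₀)
W = 10·10.0·(1/√360 − 1/√14930) = 10·10.0·(0.044521) = 4.4521 kWh/t
P = W·T = 4.4521·563.1 = 2507.0 kW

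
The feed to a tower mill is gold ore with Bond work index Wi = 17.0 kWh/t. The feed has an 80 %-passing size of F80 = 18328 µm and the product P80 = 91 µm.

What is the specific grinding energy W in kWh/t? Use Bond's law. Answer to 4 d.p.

Bond: W = 10·Wi·(1/√P80 − 1/√F80)
1/√91 = 0.104828;  1/√18328 = 0.007387
W = 10·17.0·(0.104828 − 0.007387) = 16.5651 kWh/t

W = 16.5651 kWh/t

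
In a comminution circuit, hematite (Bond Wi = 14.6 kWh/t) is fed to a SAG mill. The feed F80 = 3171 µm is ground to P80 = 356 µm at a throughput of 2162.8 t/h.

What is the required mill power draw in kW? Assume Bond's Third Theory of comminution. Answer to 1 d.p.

W = 10·Wi·[P80^(−½) − F80^(−½)]
W = 10·14.6·(1/√356 − 1/√3171) = 10·14.6·(0.035242) = 5.1453 kWh/t
P_mill = W·ṁ = 5.1453·2162.8 = 11128.2 kW

P = 11128.2 kW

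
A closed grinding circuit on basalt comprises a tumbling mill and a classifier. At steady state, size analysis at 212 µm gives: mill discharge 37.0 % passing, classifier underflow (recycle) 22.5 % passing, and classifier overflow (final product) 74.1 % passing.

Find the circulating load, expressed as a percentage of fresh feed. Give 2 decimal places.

CL = 255.86 %

Two-product formula at 212 µm:
(1+r)·d = r·u + o ⇒ r = (o−d)/(d−u)
r = (74.1 − 37.0)/(37.0 − 22.5) = 37.1/14.5 = 2.5586
CL = 100·r = 255.86 %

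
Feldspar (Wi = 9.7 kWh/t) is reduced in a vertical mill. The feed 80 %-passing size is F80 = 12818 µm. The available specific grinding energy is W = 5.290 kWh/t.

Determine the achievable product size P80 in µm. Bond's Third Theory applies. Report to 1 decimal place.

W = 10·Wi·(P80^(-½) − F80^(-½))
⇒ 1/√P80 = W/(10 Wi) + 1/√F80
  = 5.2900/(10·9.7) + 1/√12818 = 0.054536 + 0.008833 = 0.063369
P80 = (1/0.063369)² = 15.7807² = 249.03 µm

P80 = 249.0 µm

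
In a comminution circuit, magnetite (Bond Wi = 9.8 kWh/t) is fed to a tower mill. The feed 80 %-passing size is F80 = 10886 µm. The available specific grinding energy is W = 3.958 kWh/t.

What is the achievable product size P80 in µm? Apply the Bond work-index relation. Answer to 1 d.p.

W = 10 Wi / √P80 − 10 Wi / √F80
⇒ 1/√P80 = W/(10 Wi) + 1/√F80
  = 3.9580/(10·9.8) + 1/√10886 = 0.040388 + 0.009584 = 0.049972
P80 = (1/0.049972)² = 20.0111² = 400.45 µm

P80 = 400.4 µm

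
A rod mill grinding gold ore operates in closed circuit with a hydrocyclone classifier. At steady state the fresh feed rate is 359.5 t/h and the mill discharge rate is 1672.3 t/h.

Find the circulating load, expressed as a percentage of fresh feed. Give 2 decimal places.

Mill node: discharge = fresh + recycle.
R = M − F = 1672.3 − 359.5 = 1312.8 t/h
CL = 100·R/F = 100·1312.8/359.5 = 365.17 %

CL = 365.17 %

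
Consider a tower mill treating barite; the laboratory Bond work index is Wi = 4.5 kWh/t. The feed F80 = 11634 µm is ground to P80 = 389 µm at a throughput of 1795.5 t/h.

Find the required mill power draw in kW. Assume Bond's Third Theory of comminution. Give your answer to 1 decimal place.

W = 10 Wi / √P80 − 10 Wi / √F80
W = 10·4.5·(1/√389 − 1/√11634) = 10·4.5·(0.041431) = 1.8644 kWh/t
Mill draw = 1.8644 × 1795.5 = 3347.5 kW

P = 3347.5 kW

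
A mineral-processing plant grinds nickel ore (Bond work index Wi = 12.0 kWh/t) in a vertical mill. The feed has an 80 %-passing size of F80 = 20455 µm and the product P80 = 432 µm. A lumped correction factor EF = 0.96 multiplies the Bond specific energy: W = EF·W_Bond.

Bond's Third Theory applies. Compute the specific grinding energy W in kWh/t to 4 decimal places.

W = 4.7371 kWh/t

Bond: W = 10·Wi·(1/√P80 − 1/√F80)
1/√432 = 0.048113;  1/√20455 = 0.006992
W = 10·12.0·(0.048113 − 0.006992) = 4.9345 kWh/t
W_actual = 0.96 × 4.9345 = 4.7371 kWh/t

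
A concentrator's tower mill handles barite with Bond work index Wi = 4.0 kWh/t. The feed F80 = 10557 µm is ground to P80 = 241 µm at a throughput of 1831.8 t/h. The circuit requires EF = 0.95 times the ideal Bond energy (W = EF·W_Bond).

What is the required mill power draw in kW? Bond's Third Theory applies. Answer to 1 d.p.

P = 3806.4 kW

W = 10 Wi / √P80 − 10 Wi / √F80
W = 10·4.0·(1/√241 − 1/√10557) = 10·4.0·(0.054683) = 2.1873 kWh/t
Corrected W = EF·W_Bond = 0.95·2.1873 = 2.0780 kWh/t
P_mill = W·ṁ = 2.0780·1831.8 = 3806.4 kW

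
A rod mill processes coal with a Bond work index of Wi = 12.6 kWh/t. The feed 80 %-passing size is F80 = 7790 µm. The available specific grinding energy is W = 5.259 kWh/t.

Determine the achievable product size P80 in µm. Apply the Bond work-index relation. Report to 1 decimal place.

W = 10 Wi (P80^-0.5 − F80^-0.5)
P80^(−½) = W/(10 Wi) + F80^(−½)
  = 5.2590/(10·12.6) + 1/√7790 = 0.041738 + 0.011330 = 0.053068
P80 = (1/0.053068)² = 18.8437² = 355.09 µm

P80 = 355.1 µm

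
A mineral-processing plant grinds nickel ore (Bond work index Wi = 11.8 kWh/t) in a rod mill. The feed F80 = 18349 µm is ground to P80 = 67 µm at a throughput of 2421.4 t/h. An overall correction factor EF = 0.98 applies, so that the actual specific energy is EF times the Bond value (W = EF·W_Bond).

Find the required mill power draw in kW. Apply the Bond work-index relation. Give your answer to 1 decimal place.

Bond:  W = 10 Wi (1/√P − 1/√F)
W = 10·11.8·(1/√67 − 1/√18349) = 10·11.8·(0.114787) = 13.5449 kWh/t
Apply correction: 13.5449 × 0.98 = 13.2740 kWh/t
P = W·T = 13.2740·2421.4 = 32141.6 kW

P = 32141.6 kW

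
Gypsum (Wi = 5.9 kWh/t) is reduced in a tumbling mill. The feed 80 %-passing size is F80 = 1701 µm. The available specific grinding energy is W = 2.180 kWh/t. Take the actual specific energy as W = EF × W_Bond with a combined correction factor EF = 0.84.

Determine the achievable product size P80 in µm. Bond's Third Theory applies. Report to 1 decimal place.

P80 = 214.8 µm

Bond:  W = 10 Wi (1/√P − 1/√F)
W_Bond = W / EF = 2.180 / 0.84 = 2.5952 kWh/t
P80^-0.5 = F80^-0.5 + W_Bond/(10 Wi)
  = 2.5952/(10·5.9) + 1/√1701 = 0.043987 + 0.024246 = 0.068234
P80 = (1/0.068234)² = 14.6556² = 214.79 µm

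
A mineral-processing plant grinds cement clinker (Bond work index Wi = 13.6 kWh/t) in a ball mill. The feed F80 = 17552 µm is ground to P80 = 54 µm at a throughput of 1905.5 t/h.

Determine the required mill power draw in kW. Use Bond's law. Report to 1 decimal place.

W = 10·Wi·(P80^(-½) − F80^(-½))
W = 10·13.6·(1/√54 − 1/√17552) = 10·13.6·(0.128535) = 17.4807 kWh/t
P = W·T = 17.4807·1905.5 = 33309.5 kW

P = 33309.5 kW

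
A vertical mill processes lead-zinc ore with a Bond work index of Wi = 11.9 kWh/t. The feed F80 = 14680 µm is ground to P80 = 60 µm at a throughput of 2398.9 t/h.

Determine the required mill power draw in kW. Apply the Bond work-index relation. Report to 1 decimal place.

W = 10·Wi·[P80^(−½) − F80^(−½)]
W = 10·11.9·(1/√60 − 1/√14680) = 10·11.9·(0.120846) = 14.3807 kWh/t
Power = W × throughput = 14.3807 kWh/t × 2398.9 t/h = 34497.8 kW

P = 34497.8 kW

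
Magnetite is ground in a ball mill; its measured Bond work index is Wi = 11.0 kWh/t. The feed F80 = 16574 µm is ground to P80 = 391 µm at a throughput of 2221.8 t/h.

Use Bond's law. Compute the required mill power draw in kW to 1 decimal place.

P = 10461.4 kW

Bond:  W = 10 Wi (1/√P − 1/√F)
W = 10·11.0·(1/√391 − 1/√16574) = 10·11.0·(0.042805) = 4.7085 kWh/t
Power = W × throughput = 4.7085 kWh/t × 2221.8 t/h = 10461.4 kW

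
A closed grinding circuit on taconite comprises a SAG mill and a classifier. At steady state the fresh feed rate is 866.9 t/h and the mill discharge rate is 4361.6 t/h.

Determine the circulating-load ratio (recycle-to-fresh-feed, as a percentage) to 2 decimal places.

Mill node: discharge = fresh + recycle.
R = M − F = 4361.6 − 866.9 = 3494.7 t/h
CL = 100·R/F = 100·3494.7/866.9 = 403.13 %

CL = 403.13 %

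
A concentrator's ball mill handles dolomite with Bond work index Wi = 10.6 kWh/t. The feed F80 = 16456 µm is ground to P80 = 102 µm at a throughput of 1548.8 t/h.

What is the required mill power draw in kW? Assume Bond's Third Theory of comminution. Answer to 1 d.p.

P = 14975.7 kW

W = 10·Wi·[P80^(−½) − F80^(−½)]
W = 10·10.6·(1/√102 − 1/√16456) = 10·10.6·(0.091219) = 9.6693 kWh/t
P = W·T = 9.6693·1548.8 = 14975.7 kW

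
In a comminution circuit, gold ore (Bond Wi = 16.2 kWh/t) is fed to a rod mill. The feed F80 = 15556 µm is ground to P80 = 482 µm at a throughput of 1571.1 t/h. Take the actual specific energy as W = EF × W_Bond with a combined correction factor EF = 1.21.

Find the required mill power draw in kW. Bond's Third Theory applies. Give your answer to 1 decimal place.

P = 11558.3 kW

W = 10 Wi (1/√P80 − 1/√F80)  [Bond]
W = 10·16.2·(1/√482 − 1/√15556) = 10·16.2·(0.037531) = 6.0800 kWh/t
Corrected W = EF·W_Bond = 1.21·6.0800 = 7.3568 kWh/t
P = W·T = 7.3568·1571.1 = 11558.3 kW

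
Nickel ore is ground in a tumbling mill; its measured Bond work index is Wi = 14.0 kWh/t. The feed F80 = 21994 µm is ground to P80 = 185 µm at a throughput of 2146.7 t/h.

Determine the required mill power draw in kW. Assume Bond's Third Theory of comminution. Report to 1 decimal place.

P = 20069.5 kW

W = 10·Wi·[P80^(−½) − F80^(−½)]
W = 10·14.0·(1/√185 − 1/√21994) = 10·14.0·(0.066779) = 9.3490 kWh/t
P_mill = W·ṁ = 9.3490·2146.7 = 20069.5 kW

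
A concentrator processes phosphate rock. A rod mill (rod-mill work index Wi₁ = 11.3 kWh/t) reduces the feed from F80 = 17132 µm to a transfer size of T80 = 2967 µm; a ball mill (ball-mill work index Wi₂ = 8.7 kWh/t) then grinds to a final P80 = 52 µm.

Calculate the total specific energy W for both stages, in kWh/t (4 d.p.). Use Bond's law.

W = 11.6787 kWh/t

W_Bond = 10·Wi·(1/√P₈₀ − 1/√F₈₀)
Stage 1 (17132→2967 µm, Wi₁=11.3): W₁ = 10·11.3·(0.018359 − 0.007640) = 1.2112 kWh/t
Stage 2 (2967→52 µm, Wi₂=8.7): W₂ = 10·8.7·(0.138675 − 0.018359) = 10.4675 kWh/t
W = W₁ + W₂ = 1.2112 + 10.4675 = 11.6787 kWh/t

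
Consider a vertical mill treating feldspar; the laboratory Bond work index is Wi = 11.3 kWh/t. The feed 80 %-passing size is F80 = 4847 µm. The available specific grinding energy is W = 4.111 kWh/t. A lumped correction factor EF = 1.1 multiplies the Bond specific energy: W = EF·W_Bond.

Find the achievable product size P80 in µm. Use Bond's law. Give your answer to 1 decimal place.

P80 = 444.4 µm

W = 10·Wi·(P80^(-½) − F80^(-½))
W_Bond = W / EF = 4.111 / 1.1 = 3.7373 kWh/t
P80^(−½) = W_Bond/(10 Wi) + F80^(−½)
  = 3.7373/(10·11.3) + 1/√4847 = 0.033073 + 0.014364 = 0.047437
P80 = (1/0.047437)² = 21.0807² = 444.39 µm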